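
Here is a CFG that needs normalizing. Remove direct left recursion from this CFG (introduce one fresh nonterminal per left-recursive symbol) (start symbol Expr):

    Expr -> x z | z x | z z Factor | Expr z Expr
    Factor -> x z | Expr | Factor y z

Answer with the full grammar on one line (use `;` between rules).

Expr -> x z Expr1 | z x Expr1 | z z Factor Expr1; Factor -> x z Factor1 | Expr Factor1; Expr1 -> z Expr Expr1 | ε; Factor1 -> y z Factor1 | ε

Left recursion appears on Expr, Factor.
For Expr: α = {z Expr}, β = {x z, z x, z z Factor}. Rewrite as Expr → β Expr1 and Expr1 → α Expr1 | ε.
For Factor: α = {y z}, β = {x z, Expr}. Rewrite as Factor → β Factor1 and Factor1 → α Factor1 | ε.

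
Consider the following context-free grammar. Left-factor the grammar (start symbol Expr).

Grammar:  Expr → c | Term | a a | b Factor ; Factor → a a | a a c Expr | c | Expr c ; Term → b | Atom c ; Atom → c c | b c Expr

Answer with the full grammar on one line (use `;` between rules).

Expr → c | Term | a a | b Factor; Factor → c | Expr c | a a Factor1; Term → b | Atom c; Atom → c c | b c Expr; Factor1 → ε | c Expr

Factor has alternatives sharing prefix 'a a': factor to Factor → a a Factor1 with Factor1 → ε | c Expr.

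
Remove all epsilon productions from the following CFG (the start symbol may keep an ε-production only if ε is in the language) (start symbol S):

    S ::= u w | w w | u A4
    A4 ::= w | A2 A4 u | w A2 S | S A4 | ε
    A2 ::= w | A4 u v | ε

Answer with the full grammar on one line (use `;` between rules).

S ::= u w | w w | u A4 | u; A4 ::= w | A2 A4 u | A2 u | A4 u | u | w A2 S | w S | S A4 | S; A2 ::= w | A4 u v | u v

Nullable nonterminals: {A2, A4}.
ε ∉ L(G), so no ε-production is kept.
Expand every rule over subsets of its nullable positions: S → u A4 gives u A4 | u. A4 → A2 A4 u gives A2 A4 u | A2 u | A4 u | u. A4 → w A2 S gives w A2 S | w S. A4 → S A4 gives S A4 | S.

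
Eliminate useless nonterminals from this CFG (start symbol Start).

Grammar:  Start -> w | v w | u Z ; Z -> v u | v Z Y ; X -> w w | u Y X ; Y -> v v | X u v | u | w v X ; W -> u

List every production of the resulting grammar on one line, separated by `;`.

Generating nonterminals: {Start, W, X, Y, Z}.
Reachable from Start after that: {Start, X, Y, Z}.
Removed useless symbols: {W} and every production mentioning them.

Start -> w | v w | u Z; Z -> v u | v Z Y; X -> w w | u Y X; Y -> v v | X u v | u | w v X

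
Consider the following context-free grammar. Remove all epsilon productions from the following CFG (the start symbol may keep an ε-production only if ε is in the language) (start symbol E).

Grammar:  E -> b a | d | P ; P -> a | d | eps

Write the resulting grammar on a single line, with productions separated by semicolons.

Nullable nonterminals: {E, P}.
ε ∈ L(G) since E is nullable, so keep E → ε.

E -> b a | d | P | ε; P -> a | d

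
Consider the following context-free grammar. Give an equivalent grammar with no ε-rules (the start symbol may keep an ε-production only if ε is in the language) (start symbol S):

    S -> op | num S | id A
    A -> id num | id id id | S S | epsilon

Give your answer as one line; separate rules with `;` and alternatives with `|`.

S -> op | num S | id A | id; A -> id num | id id id | S S

The nullable symbols are {A}.
ε ∉ L(G), so no ε-production is kept.
For each production, add variants omitting each subset of nullable occurrences: S → id A gives id A | id.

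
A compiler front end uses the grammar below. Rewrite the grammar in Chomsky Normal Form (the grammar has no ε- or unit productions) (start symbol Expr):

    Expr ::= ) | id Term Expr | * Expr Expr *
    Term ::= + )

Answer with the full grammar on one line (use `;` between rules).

Introduce a nonterminal for each terminal appearing in a rule of length ≥ 2: X1 → id, X2 → *, X3 → +, X4 → ).
Binarize each right-hand side of length ≥ 3 by chaining fresh nonterminals (Y1, Y2, …): affected rules were Expr → X1 Term Expr; Expr → X2 Expr Expr X2.

Expr ::= ) | X1 Y1 | X2 Y2; Term ::= X3 X4; X1 ::= id; X2 ::= *; X3 ::= +; X4 ::= ); Y1 ::= Term Expr; Y2 ::= Expr Y3; Y3 ::= Expr X2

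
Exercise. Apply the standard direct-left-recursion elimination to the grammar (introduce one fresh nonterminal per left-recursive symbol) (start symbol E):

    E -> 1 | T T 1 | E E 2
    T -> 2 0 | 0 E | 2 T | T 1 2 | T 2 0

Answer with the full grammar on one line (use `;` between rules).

Directly left-recursive nonterminals: E, T.
For E: α = {E 2}, β = {1, T T 1}. Rewrite as E → β E' and E' → α E' | ε.
For T: α = {1 2, 2 0}, β = {2 0, 0 E, 2 T}. Rewrite as T → β T' and T' → α T' | ε.

E -> 1 E' | T T 1 E'; T -> 2 0 T' | 0 E T' | 2 T T'; E' -> E 2 E' | epsilon; T' -> 1 2 T' | 2 0 T' | epsilon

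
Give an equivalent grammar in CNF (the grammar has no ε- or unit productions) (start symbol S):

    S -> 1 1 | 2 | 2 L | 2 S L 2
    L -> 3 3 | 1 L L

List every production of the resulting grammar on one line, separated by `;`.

Introduce a nonterminal for each terminal appearing in a rule of length ≥ 2: X1 → 1, X2 → 2, X3 → 3.
Binarize each right-hand side of length ≥ 3 by chaining fresh nonterminals (Y1, Y2, …): affected rules were S → X2 S L X2; L → X1 L L.

S -> X1 X1 | 2 | X2 L | X2 Y1; L -> X3 X3 | X1 Y3; X1 -> 1; X2 -> 2; X3 -> 3; Y1 -> S Y2; Y2 -> L X2; Y3 -> L L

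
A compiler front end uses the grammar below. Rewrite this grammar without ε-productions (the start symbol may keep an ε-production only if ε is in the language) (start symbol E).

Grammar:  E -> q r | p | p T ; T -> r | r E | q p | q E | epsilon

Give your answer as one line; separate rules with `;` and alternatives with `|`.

E -> q r | p | p T; T -> r | r E | q p | q E

Nullable nonterminals: {T}.
ε ∉ L(G), so no ε-production is kept.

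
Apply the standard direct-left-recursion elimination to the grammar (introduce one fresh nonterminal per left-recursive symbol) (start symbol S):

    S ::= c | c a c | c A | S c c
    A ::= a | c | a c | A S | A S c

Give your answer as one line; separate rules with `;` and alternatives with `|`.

S ::= c S' | c a c S' | c A S'; A ::= a A' | c A' | a c A'; S' ::= c c S' | ε; A' ::= S A' | S c A' | ε

Left recursion appears on S, A.
For S: α = {c c}, β = {c, c a c, c A}. Rewrite as S → β S' and S' → α S' | ε.
For A: α = {S, S c}, β = {a, c, a c}. Rewrite as A → β A' and A' → α A' | ε.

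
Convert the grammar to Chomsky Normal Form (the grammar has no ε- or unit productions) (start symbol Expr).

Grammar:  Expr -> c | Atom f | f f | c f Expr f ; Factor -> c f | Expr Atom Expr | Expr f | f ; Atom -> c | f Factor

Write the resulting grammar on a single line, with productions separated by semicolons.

Introduce a nonterminal for each terminal appearing in a rule of length ≥ 2: X1 → f, X2 → c.
Binarize each right-hand side of length ≥ 3 by chaining fresh nonterminals (Y1, Y2, …): affected rules were Expr → X2 X1 Expr X1; Factor → Expr Atom Expr.

Expr -> c | Atom X1 | X1 X1 | X2 Y1; Factor -> X2 X1 | Expr Y3 | Expr X1 | f; Atom -> c | X1 Factor; X1 -> f; X2 -> c; Y1 -> X1 Y2; Y2 -> Expr X1; Y3 -> Atom Expr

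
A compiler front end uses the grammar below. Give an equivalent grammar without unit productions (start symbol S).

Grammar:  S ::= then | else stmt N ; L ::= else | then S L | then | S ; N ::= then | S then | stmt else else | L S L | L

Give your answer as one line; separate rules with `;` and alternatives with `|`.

Unit pairs: L ⇒* {S}; N ⇒* {L, S}.
For each unit pair (A, B), copy every non-unit production of B to A, then drop all unit productions.

S ::= then | else stmt N; L ::= else | then S L | then | else stmt N; N ::= else | then S L | then | else stmt N | S then | stmt else else | L S L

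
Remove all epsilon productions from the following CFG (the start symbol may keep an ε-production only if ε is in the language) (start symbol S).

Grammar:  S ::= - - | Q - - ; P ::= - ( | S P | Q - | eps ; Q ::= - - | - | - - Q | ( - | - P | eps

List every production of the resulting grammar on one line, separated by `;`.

The nullable symbols are {P, Q}.
ε ∉ L(G), so no ε-production is kept.
For each production, add variants omitting each subset of nullable occurrences: P → S P gives S P | S. P → Q - gives Q - | -.

S ::= - - | Q - -; P ::= - ( | S P | S | Q - | -; Q ::= - - | - | - - Q | ( - | - P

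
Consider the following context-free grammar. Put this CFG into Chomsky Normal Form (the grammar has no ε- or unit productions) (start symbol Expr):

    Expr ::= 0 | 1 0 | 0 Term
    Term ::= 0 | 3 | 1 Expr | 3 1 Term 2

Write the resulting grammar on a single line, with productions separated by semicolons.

Expr ::= 0 | X1 X2 | X2 Term; Term ::= 0 | 3 | X1 Expr | X3 Y1; X1 ::= 1; X2 ::= 0; X3 ::= 3; X4 ::= 2; Y1 ::= X1 Y2; Y2 ::= Term X4

Introduce a nonterminal for each terminal appearing in a rule of length ≥ 2: X1 → 1, X2 → 0, X3 → 3, X4 → 2.
Binarize each right-hand side of length ≥ 3 by chaining fresh nonterminals (Y1, Y2, …): affected rules were Term → X3 X1 Term X4.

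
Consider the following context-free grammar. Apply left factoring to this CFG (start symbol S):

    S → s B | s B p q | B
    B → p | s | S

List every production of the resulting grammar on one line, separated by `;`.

S → B | s B S'; B → p | s | S; S' → epsilon | p q

S has alternatives sharing prefix 's B': factor to S → s B S' with S' → ε | p q.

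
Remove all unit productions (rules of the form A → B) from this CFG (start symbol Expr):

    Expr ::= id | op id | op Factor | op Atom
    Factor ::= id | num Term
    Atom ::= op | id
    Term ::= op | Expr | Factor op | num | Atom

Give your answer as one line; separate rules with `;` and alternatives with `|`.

Expr ::= id | op id | op Factor | op Atom; Factor ::= id | num Term; Atom ::= op | id; Term ::= op | Factor op | num | id | op id | op Factor | op Atom

Unit pairs: Term ⇒* {Atom, Expr}.
For each unit pair (A, B), copy every non-unit production of B to A, then drop all unit productions.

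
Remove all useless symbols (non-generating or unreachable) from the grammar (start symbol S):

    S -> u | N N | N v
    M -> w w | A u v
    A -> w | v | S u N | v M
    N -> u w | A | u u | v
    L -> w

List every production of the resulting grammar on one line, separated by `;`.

S -> u | N N | N v; M -> w w | A u v; A -> w | v | S u N | v M; N -> u w | A | u u | v

Generating nonterminals: {A, L, M, N, S}.
Reachable from S after that: {A, M, N, S}.
Removed useless symbols: {L} and every production mentioning them.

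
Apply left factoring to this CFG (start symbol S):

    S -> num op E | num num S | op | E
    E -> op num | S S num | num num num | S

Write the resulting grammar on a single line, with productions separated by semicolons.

S has alternatives sharing prefix 'num': factor to S → num S' with S' → op E | num S.
E has alternatives sharing prefix 'S': factor to E → S E' with E' → S num | ε.

S -> op | E | num S'; E -> op num | num num num | S E'; S' -> op E | num S; E' -> S num | eps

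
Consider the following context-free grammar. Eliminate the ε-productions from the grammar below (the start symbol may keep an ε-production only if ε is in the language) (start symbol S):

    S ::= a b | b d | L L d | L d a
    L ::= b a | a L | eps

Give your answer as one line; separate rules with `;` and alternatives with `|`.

The nullable symbols are {L}.
ε ∉ L(G), so no ε-production is kept.
Add the nullable-subset variants: S → L L d gives L L d | L d | d. S → L d a gives L d a | d a. L → a L gives a L | a.

S ::= a b | b d | L L d | L d | d | L d a | d a; L ::= b a | a L | a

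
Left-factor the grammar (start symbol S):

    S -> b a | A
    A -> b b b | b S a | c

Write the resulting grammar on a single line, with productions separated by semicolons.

A has alternatives sharing prefix 'b': factor to A → b A' with A' → b b | S a.

S -> b a | A; A -> c | b A'; A' -> b b | S a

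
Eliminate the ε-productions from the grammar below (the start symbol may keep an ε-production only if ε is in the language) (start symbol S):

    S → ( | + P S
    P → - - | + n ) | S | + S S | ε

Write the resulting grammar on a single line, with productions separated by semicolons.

S → ( | + P S | + S; P → - - | + n ) | S | + S S

Nullable set = {P}.
ε ∉ L(G), so no ε-production is kept.
Add the nullable-subset variants: S → + P S gives + P S | + S.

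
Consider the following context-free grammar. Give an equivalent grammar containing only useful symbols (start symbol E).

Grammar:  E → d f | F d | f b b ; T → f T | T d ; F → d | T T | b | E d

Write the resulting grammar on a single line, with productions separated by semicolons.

Generating nonterminals: {E, F}.
Reachable from E after that: {E, F}.
Removed useless symbols: {T} and every production mentioning them.

E → d f | F d | f b b; F → d | b | E d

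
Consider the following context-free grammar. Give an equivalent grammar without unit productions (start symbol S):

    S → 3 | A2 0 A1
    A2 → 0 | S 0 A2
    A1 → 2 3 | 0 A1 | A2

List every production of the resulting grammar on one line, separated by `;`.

S → 3 | A2 0 A1; A2 → 0 | S 0 A2; A1 → 0 | S 0 A2 | 2 3 | 0 A1

Unit pairs: A1 ⇒* {A2}.
For every A with A ⇒* B via unit rules, add B's non-unit alternatives to A; then delete every rule of the form X → Y.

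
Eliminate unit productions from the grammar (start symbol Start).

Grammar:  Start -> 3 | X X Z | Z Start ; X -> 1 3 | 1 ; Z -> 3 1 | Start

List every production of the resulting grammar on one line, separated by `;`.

Start -> 3 | X X Z | Z Start; X -> 1 3 | 1; Z -> 3 1 | 3 | X X Z | Z Start

Unit pairs: Z ⇒* {Start}.
For every A with A ⇒* B via unit rules, add B's non-unit alternatives to A; then delete every rule of the form X → Y.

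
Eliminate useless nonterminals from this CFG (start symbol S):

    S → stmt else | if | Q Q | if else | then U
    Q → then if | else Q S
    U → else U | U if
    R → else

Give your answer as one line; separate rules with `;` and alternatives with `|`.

S → stmt else | if | Q Q | if else; Q → then if | else Q S

Generating nonterminals: {Q, R, S}.
Reachable from S after that: {Q, S}.
Removed useless symbols: {R, U} and every production mentioning them.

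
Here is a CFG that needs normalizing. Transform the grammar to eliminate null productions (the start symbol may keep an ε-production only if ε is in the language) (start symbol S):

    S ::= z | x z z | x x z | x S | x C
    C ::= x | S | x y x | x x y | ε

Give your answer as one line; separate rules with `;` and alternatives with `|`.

S ::= z | x z z | x x z | x S | x C | x; C ::= x | S | x y x | x x y

The nullable symbols are {C}.
ε ∉ L(G), so no ε-production is kept.
Add the nullable-subset variants: S → x C gives x C | x.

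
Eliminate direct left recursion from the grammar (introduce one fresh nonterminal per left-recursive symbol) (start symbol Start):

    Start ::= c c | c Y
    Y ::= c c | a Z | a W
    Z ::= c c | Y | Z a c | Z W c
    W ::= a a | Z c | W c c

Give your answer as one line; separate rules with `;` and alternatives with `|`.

Directly left-recursive nonterminals: Z, W.
For Z: α = {a c, W c}, β = {c c, Y}. Rewrite as Z → β Z1 and Z1 → α Z1 | ε.
For W: α = {c c}, β = {a a, Z c}. Rewrite as W → β W1 and W1 → α W1 | ε.

Start ::= c c | c Y; Y ::= c c | a Z | a W; Z ::= c c Z1 | Y Z1; W ::= a a W1 | Z c W1; Z1 ::= a c Z1 | W c Z1 | ε; W1 ::= c c W1 | ε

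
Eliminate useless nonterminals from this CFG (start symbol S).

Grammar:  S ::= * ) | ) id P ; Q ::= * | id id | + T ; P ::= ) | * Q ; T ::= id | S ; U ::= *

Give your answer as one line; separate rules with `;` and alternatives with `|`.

S ::= * ) | ) id P; Q ::= * | id id | + T; P ::= ) | * Q; T ::= id | S

Generating nonterminals: {P, Q, S, T, U}.
Reachable from S after that: {P, Q, S, T}.
Removed useless symbols: {U} and every production mentioning them.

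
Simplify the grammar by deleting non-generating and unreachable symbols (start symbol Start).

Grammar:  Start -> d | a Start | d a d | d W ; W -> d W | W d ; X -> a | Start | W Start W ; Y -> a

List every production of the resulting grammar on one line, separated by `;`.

Generating nonterminals: {Start, X, Y}.
Reachable from Start after that: {Start}.
Removed useless symbols: {W, X, Y} and every production mentioning them.

Start -> d | a Start | d a d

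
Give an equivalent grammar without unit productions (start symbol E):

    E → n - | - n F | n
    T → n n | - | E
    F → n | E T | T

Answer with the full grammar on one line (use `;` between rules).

E → n - | - n F | n; T → n - | - n F | n | n n | -; F → n - | - n F | n | E T | n n | -

Unit pairs: F ⇒* {E, T}; T ⇒* {E}.
For every A with A ⇒* B via unit rules, add B's non-unit alternatives to A; then delete every rule of the form X → Y.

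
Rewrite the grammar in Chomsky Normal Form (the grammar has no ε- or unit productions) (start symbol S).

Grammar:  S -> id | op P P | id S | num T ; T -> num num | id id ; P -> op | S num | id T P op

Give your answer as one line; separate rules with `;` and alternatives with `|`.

Introduce a nonterminal for each terminal appearing in a rule of length ≥ 2: X1 → op, X2 → id, X3 → num.
Binarize each right-hand side of length ≥ 3 by chaining fresh nonterminals (Y1, Y2, …): affected rules were S → X1 P P; P → X2 T P X1.

S -> id | X1 Y1 | X2 S | X3 T; T -> X3 X3 | X2 X2; P -> op | S X3 | X2 Y2; X1 -> op; X2 -> id; X3 -> num; Y1 -> P P; Y2 -> T Y3; Y3 -> P X1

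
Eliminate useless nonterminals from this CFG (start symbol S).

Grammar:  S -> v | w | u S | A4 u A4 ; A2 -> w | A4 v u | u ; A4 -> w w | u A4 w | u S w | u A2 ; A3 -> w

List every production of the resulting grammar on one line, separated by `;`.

S -> v | w | u S | A4 u A4; A2 -> w | A4 v u | u; A4 -> w w | u A4 w | u S w | u A2

Generating nonterminals: {A2, A3, A4, S}.
Reachable from S after that: {A2, A4, S}.
Removed useless symbols: {A3} and every production mentioning them.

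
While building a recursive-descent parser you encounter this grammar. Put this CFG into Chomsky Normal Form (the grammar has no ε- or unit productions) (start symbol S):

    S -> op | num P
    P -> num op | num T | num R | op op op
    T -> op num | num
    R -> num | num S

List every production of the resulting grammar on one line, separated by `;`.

S -> op | X1 P; P -> X1 X2 | X1 T | X1 R | X2 Y1; T -> X2 X1 | num; R -> num | X1 S; X1 -> num; X2 -> op; Y1 -> X2 X2

Introduce a nonterminal for each terminal appearing in a rule of length ≥ 2: X1 → num, X2 → op.
Binarize each right-hand side of length ≥ 3 by chaining fresh nonterminals (Y1, Y2, …): affected rules were P → X2 X2 X2.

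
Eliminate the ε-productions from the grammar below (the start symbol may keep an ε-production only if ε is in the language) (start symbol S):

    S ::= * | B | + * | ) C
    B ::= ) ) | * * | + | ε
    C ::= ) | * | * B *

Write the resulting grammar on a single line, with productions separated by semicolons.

S ::= * | B | + * | ) C | ε; B ::= ) ) | * * | +; C ::= ) | * | * B * | * *

Nullable set = {B, S}.
ε ∈ L(G) since S is nullable, so keep S → ε.
Expand every rule over subsets of its nullable positions: C → * B * gives * B * | * *.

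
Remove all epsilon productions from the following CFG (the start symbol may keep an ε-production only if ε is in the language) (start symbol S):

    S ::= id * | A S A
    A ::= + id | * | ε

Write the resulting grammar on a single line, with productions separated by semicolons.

S ::= id * | A S A | A S | S A; A ::= + id | *

Nullable nonterminals: {A}.
ε ∉ L(G), so no ε-production is kept.
Add the nullable-subset variants: S → A S A gives A S A | A S | S A.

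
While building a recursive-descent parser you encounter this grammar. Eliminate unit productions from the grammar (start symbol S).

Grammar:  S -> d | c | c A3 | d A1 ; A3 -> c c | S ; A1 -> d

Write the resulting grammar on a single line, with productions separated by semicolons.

S -> d | c | c A3 | d A1; A3 -> d | c | c A3 | d A1 | c c; A1 -> d

Unit pairs: A3 ⇒* {S}.
For every A with A ⇒* B via unit rules, add B's non-unit alternatives to A; then delete every rule of the form X → Y.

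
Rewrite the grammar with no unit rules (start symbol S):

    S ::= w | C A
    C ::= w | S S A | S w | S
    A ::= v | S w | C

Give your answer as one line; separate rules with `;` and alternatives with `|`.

S ::= w | C A; C ::= w | S S A | S w | C A; A ::= w | S S A | S w | C A | v

Unit pairs: A ⇒* {C, S}; C ⇒* {S}.
Replace each nonterminal's rules with the union of the non-unit rules of every nonterminal it unit-derives.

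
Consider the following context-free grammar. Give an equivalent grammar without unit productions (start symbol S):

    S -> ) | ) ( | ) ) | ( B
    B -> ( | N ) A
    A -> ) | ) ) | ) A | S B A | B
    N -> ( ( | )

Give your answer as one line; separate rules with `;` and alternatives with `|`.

S -> ) | ) ( | ) ) | ( B; B -> ( | N ) A; A -> ( | N ) A | ) | ) ) | ) A | S B A; N -> ( ( | )

Unit pairs: A ⇒* {B}.
For each unit pair (A, B), copy every non-unit production of B to A, then drop all unit productions.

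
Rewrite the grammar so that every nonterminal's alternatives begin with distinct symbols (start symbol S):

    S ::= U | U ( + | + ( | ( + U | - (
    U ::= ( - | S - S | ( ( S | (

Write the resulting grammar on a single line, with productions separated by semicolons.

S has alternatives sharing prefix 'U': factor to S → U S' with S' → ε | ( +.
U has alternatives sharing prefix '(': factor to U → ( U' with U' → - | ( S | ε.

S ::= + ( | ( + U | - ( | U S'; U ::= S - S | ( U'; S' ::= ε | ( +; U' ::= - | ( S | ε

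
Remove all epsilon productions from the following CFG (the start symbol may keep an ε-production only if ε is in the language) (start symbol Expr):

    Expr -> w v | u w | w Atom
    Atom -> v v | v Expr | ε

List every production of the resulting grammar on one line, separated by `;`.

Expr -> w v | u w | w Atom | w; Atom -> v v | v Expr

The nullable symbols are {Atom}.
ε ∉ L(G), so no ε-production is kept.
For each production, add variants omitting each subset of nullable occurrences: Expr → w Atom gives w Atom | w.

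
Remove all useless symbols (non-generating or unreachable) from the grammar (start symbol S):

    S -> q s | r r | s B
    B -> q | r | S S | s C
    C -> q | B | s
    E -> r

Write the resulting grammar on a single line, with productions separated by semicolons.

S -> q s | r r | s B; B -> q | r | S S | s C; C -> q | B | s

Generating nonterminals: {B, C, E, S}.
Reachable from S after that: {B, C, S}.
Removed useless symbols: {E} and every production mentioning them.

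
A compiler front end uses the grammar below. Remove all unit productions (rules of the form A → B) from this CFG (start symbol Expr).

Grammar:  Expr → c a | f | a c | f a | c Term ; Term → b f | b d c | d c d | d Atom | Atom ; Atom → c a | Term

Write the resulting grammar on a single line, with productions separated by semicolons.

Unit pairs: Atom ⇒* {Term}; Term ⇒* {Atom}.
Replace each nonterminal's rules with the union of the non-unit rules of every nonterminal it unit-derives.

Expr → c a | f | a c | f a | c Term; Term → b f | b d c | d c d | d Atom | c a; Atom → b f | b d c | d c d | d Atom | c a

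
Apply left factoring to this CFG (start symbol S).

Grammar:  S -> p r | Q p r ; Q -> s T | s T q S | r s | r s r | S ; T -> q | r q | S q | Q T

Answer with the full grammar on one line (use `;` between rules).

Q has alternatives sharing prefix 's T': factor to Q → s T Q' with Q' → ε | q S.
Q has alternatives sharing prefix 'r s': factor to Q → r s Q'' with Q'' → ε | r.

S -> p r | Q p r; Q -> S | s T Q' | r s Q''; T -> q | r q | S q | Q T; Q' -> ε | q S; Q'' -> ε | r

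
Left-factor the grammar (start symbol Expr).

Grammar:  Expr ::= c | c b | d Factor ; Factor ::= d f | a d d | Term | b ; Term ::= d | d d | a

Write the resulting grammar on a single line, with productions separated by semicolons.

Expr ::= d Factor | c Expr1; Factor ::= d f | a d d | Term | b; Term ::= a | d Term1; Expr1 ::= epsilon | b; Term1 ::= epsilon | d

Expr has alternatives sharing prefix 'c': factor to Expr → c Expr1 with Expr1 → ε | b.
Term has alternatives sharing prefix 'd': factor to Term → d Term1 with Term1 → ε | d.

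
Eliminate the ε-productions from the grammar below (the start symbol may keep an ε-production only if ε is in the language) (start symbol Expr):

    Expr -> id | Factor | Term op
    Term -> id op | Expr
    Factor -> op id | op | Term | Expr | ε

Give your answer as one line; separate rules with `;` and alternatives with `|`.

Nullable nonterminals: {Expr, Factor, Term}.
ε ∈ L(G) since Expr is nullable, so keep Expr → ε.
For each production, add variants omitting each subset of nullable occurrences: Expr → Term op gives Term op | op.

Expr -> id | Factor | Term op | op | ε; Term -> id op | Expr; Factor -> op id | op | Term | Expr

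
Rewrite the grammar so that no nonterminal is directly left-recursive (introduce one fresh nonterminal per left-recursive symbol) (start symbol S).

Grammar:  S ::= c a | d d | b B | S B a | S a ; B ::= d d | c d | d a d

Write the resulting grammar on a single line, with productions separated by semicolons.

Directly left-recursive nonterminal: S.
For S: α = {B a, a}, β = {c a, d d, b B}. Rewrite as S → β S' and S' → α S' | ε.

S ::= c a S' | d d S' | b B S'; B ::= d d | c d | d a d; S' ::= B a S' | a S' | ε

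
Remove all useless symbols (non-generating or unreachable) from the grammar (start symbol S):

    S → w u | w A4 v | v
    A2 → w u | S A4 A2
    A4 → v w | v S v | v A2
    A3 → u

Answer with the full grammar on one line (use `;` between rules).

Generating nonterminals: {A2, A3, A4, S}.
Reachable from S after that: {A2, A4, S}.
Removed useless symbols: {A3} and every production mentioning them.

S → w u | w A4 v | v; A2 → w u | S A4 A2; A4 → v w | v S v | v A2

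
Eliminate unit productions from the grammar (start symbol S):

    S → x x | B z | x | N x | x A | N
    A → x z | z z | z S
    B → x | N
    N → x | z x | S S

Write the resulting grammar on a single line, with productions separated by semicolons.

S → x x | B z | x | N x | x A | z x | S S; A → x z | z z | z S; B → x | z x | S S; N → x | z x | S S

Unit pairs: B ⇒* {N}; S ⇒* {N}.
Replace each nonterminal's rules with the union of the non-unit rules of every nonterminal it unit-derives.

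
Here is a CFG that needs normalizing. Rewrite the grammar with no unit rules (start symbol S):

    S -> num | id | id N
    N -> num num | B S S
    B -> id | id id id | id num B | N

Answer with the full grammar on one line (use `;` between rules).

Unit pairs: B ⇒* {N}.
Replace each nonterminal's rules with the union of the non-unit rules of every nonterminal it unit-derives.

S -> num | id | id N; N -> num num | B S S; B -> id | id id id | id num B | num num | B S S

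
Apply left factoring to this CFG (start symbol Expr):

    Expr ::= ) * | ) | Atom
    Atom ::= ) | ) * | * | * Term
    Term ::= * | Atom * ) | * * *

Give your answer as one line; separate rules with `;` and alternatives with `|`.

Expr ::= Atom | ) Expr1; Atom ::= ) Atom1 | * Atom2; Term ::= Atom * ) | * Term1; Expr1 ::= * | ε; Atom1 ::= ε | *; Atom2 ::= ε | Term; Term1 ::= ε | * *

Expr has alternatives sharing prefix ')': factor to Expr → ) Expr1 with Expr1 → * | ε.
Atom has alternatives sharing prefix ')': factor to Atom → ) Atom1 with Atom1 → ε | *.
Atom has alternatives sharing prefix '*': factor to Atom → * Atom2 with Atom2 → ε | Term.
Term has alternatives sharing prefix '*': factor to Term → * Term1 with Term1 → ε | * *.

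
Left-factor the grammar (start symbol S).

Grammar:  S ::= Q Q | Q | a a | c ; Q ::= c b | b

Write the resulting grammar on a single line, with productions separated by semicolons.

S has alternatives sharing prefix 'Q': factor to S → Q S' with S' → Q | ε.

S ::= a a | c | Q S'; Q ::= c b | b; S' ::= Q | ε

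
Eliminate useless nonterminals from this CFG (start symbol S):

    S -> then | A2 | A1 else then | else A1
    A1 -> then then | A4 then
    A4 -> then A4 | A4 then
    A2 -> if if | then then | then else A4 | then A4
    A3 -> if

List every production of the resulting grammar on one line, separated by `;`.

Generating nonterminals: {A1, A2, A3, S}.
Reachable from S after that: {A1, A2, S}.
Removed useless symbols: {A3, A4} and every production mentioning them.

S -> then | A2 | A1 else then | else A1; A1 -> then then; A2 -> if if | then then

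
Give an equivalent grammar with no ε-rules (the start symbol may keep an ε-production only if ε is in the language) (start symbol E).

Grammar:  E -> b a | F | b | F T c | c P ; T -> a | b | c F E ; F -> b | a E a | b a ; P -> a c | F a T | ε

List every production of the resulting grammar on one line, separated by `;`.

Nullable nonterminals: {P}.
ε ∉ L(G), so no ε-production is kept.
For each production, add variants omitting each subset of nullable occurrences: E → c P gives c P | c.

E -> b a | F | b | F T c | c P | c; T -> a | b | c F E; F -> b | a E a | b a; P -> a c | F a T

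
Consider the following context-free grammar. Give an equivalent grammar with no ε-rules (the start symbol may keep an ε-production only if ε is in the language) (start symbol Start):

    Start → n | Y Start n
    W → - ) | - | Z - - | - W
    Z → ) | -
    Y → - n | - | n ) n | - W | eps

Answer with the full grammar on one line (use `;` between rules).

Start → n | Y Start n | Start n; W → - ) | - | Z - - | - W; Z → ) | -; Y → - n | - | n ) n | - W

Nullable nonterminals: {Y}.
ε ∉ L(G), so no ε-production is kept.
Add the nullable-subset variants: Start → Y Start n gives Y Start n | Start n.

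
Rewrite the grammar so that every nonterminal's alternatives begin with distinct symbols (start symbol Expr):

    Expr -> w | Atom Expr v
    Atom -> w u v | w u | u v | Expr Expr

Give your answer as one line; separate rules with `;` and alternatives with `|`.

Atom has alternatives sharing prefix 'w u': factor to Atom → w u Atom1 with Atom1 → v | ε.

Expr -> w | Atom Expr v; Atom -> u v | Expr Expr | w u Atom1; Atom1 -> v | ε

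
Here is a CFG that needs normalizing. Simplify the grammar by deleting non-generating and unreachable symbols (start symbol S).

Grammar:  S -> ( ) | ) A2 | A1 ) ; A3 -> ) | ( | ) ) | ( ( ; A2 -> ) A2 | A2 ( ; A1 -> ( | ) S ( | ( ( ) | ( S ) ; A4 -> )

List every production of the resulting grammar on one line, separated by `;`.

S -> ( ) | A1 ); A1 -> ( | ) S ( | ( ( ) | ( S )

Generating nonterminals: {A1, A3, A4, S}.
Reachable from S after that: {A1, S}.
Removed useless symbols: {A2, A3, A4} and every production mentioning them.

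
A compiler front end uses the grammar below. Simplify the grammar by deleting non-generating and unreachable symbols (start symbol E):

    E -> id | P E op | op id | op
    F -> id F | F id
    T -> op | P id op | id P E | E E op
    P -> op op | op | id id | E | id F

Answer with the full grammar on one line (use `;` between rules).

Generating nonterminals: {E, P, T}.
Reachable from E after that: {E, P}.
Removed useless symbols: {F, T} and every production mentioning them.

E -> id | P E op | op id | op; P -> op op | op | id id | E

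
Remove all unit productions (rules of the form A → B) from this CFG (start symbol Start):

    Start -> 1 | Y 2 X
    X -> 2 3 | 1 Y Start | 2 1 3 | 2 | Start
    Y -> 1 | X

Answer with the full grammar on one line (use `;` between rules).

Unit pairs: X ⇒* {Start}; Y ⇒* {Start, X}.
For every A with A ⇒* B via unit rules, add B's non-unit alternatives to A; then delete every rule of the form X → Y.

Start -> 1 | Y 2 X; X -> 1 | Y 2 X | 2 3 | 1 Y Start | 2 1 3 | 2; Y -> 1 | Y 2 X | 2 3 | 1 Y Start | 2 1 3 | 2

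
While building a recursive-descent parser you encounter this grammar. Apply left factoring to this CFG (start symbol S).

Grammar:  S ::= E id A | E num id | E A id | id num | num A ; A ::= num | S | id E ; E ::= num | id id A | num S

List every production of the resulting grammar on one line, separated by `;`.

S ::= id num | num A | E S'; A ::= num | S | id E; E ::= id id A | num E'; S' ::= id A | num id | A id; E' ::= ε | S

S has alternatives sharing prefix 'E': factor to S → E S' with S' → id A | num id | A id.
E has alternatives sharing prefix 'num': factor to E → num E' with E' → ε | S.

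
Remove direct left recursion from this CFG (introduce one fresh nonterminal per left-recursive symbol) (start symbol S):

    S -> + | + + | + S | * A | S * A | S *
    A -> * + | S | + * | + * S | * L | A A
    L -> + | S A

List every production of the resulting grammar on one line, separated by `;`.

S -> + S' | + + S' | + S S' | * A S'; A -> * + A' | S A' | + * A' | + * S A' | * L A'; L -> + | S A; S' -> * A S' | * S' | epsilon; A' -> A A' | epsilon

Left recursion appears on S, A.
For S: α = {* A, *}, β = {+, + +, + S, * A}. Rewrite as S → β S' and S' → α S' | ε.
For A: α = {A}, β = {* +, S, + *, + * S, * L}. Rewrite as A → β A' and A' → α A' | ε.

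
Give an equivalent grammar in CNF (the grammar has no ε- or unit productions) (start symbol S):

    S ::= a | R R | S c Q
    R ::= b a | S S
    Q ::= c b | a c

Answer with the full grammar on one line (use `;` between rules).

S ::= a | R R | S Y1; R ::= X2 X3 | S S; Q ::= X1 X2 | X3 X1; X1 ::= c; X2 ::= b; X3 ::= a; Y1 ::= X1 Q

Introduce a nonterminal for each terminal appearing in a rule of length ≥ 2: X1 → c, X2 → b, X3 → a.
Binarize each right-hand side of length ≥ 3 by chaining fresh nonterminals (Y1, Y2, …): affected rules were S → S X1 Q.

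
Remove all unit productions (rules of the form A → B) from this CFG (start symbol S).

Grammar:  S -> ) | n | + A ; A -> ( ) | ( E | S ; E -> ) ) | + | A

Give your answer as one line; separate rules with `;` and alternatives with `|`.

S -> ) | n | + A; A -> ) | n | + A | ( ) | ( E; E -> ) ) | + | ) | n | + A | ( ) | ( E

Unit pairs: A ⇒* {S}; E ⇒* {A, S}.
For each unit pair (A, B), copy every non-unit production of B to A, then drop all unit productions.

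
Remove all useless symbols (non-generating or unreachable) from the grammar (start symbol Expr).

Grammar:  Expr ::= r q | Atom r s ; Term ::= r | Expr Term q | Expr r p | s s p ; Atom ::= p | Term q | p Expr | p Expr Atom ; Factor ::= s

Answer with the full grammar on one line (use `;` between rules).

Expr ::= r q | Atom r s; Term ::= r | Expr Term q | Expr r p | s s p; Atom ::= p | Term q | p Expr | p Expr Atom

Generating nonterminals: {Atom, Expr, Factor, Term}.
Reachable from Expr after that: {Atom, Expr, Term}.
Removed useless symbols: {Factor} and every production mentioning them.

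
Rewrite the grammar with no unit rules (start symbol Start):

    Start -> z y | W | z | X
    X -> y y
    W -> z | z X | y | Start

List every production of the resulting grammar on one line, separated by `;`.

Unit pairs: Start ⇒* {W, X}; W ⇒* {Start, X}.
Replace each nonterminal's rules with the union of the non-unit rules of every nonterminal it unit-derives.

Start -> z y | z | y y | z X | y; X -> y y; W -> z y | z | y y | z X | y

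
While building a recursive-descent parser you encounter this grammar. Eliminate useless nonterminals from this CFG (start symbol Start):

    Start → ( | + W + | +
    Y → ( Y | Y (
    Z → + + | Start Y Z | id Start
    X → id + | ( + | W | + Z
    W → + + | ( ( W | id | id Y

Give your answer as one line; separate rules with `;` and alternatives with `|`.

Generating nonterminals: {Start, W, X, Z}.
Reachable from Start after that: {Start, W}.
Removed useless symbols: {X, Y, Z} and every production mentioning them.

Start → ( | + W + | +; W → + + | ( ( W | id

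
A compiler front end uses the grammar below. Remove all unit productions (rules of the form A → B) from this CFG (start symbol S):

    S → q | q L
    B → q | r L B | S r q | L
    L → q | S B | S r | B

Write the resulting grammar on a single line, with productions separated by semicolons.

S → q | q L; B → q | S B | S r | r L B | S r q; L → q | S B | S r | r L B | S r q

Unit pairs: B ⇒* {L}; L ⇒* {B}.
For each unit pair (A, B), copy every non-unit production of B to A, then drop all unit productions.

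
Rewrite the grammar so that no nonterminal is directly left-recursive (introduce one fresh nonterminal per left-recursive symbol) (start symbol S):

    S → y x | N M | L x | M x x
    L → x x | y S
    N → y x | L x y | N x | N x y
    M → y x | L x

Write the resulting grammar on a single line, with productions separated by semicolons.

S → y x | N M | L x | M x x; L → x x | y S; N → y x N' | L x y N'; M → y x | L x; N' → x N' | x y N' | ε

Directly left-recursive nonterminal: N.
For N: α = {x, x y}, β = {y x, L x y}. Rewrite as N → β N' and N' → α N' | ε.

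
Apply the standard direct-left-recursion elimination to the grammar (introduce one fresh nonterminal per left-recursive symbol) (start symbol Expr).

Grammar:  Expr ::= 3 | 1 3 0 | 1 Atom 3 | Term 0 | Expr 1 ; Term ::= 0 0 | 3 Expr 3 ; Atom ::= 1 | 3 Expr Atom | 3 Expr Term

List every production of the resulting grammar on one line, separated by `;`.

Expr is directly left-recursive.
For Expr: α = {1}, β = {3, 1 3 0, 1 Atom 3, Term 0}. Rewrite as Expr → β Expr1 and Expr1 → α Expr1 | ε.

Expr ::= 3 Expr1 | 1 3 0 Expr1 | 1 Atom 3 Expr1 | Term 0 Expr1; Term ::= 0 0 | 3 Expr 3; Atom ::= 1 | 3 Expr Atom | 3 Expr Term; Expr1 ::= 1 Expr1 | ε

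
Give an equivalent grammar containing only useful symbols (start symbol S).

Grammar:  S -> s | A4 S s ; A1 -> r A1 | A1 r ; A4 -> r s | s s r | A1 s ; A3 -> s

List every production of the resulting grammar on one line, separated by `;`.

S -> s | A4 S s; A4 -> r s | s s r

Generating nonterminals: {A3, A4, S}.
Reachable from S after that: {A4, S}.
Removed useless symbols: {A1, A3} and every production mentioning them.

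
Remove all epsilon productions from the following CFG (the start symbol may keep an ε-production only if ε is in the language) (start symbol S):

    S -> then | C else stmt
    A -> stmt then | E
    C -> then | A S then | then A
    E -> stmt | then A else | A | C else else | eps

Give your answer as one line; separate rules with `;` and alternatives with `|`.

S -> then | C else stmt; A -> stmt then | E; C -> then | A S then | S then | then A; E -> stmt | then A else | then else | A | C else else

The nullable symbols are {A, E}.
ε ∉ L(G), so no ε-production is kept.
For each production, add variants omitting each subset of nullable occurrences: C → A S then gives A S then | S then. E → then A else gives then A else | then else.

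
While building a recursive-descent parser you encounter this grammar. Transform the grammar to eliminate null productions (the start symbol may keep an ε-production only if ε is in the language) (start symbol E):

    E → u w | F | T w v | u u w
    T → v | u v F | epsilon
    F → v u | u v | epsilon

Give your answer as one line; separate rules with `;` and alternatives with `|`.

The nullable symbols are {E, F, T}.
ε ∈ L(G) since E is nullable, so keep E → ε.
For each production, add variants omitting each subset of nullable occurrences: E → T w v gives T w v | w v. T → u v F gives u v F | u v.

E → u w | F | T w v | w v | u u w | ε; T → v | u v F | u v; F → v u | u v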